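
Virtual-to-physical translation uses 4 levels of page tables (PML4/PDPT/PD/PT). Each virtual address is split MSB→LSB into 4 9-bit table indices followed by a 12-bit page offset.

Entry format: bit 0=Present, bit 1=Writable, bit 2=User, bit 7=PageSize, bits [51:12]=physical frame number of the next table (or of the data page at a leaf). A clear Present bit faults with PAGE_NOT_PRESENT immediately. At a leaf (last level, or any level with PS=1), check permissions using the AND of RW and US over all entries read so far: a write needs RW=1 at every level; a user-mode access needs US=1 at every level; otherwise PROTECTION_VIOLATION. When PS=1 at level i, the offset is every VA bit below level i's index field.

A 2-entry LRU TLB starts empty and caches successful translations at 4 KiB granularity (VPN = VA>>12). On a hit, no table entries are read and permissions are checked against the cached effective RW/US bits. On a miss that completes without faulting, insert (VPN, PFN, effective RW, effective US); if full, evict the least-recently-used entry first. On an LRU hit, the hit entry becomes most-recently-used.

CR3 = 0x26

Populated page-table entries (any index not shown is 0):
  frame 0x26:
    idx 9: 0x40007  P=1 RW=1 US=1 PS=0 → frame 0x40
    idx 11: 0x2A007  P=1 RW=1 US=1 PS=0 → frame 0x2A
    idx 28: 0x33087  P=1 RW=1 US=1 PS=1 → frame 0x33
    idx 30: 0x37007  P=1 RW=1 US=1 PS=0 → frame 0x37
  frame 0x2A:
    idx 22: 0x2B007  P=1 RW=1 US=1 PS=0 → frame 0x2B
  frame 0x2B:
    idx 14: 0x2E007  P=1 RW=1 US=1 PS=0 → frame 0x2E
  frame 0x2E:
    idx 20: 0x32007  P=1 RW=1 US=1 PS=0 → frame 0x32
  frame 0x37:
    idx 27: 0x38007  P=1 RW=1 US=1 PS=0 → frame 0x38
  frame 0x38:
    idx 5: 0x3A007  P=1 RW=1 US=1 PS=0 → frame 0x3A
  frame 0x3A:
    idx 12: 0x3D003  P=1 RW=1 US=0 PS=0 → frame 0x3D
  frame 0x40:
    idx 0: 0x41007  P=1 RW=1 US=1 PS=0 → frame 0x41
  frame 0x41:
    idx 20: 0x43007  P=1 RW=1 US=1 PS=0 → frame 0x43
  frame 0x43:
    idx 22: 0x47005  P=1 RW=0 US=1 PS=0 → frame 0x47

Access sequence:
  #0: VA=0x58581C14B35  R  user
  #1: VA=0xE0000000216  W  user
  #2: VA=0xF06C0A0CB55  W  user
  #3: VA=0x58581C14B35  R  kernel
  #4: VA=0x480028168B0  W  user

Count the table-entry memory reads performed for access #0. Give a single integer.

Per-access translation:
#0 VA=0x58581C14B35 (r,user):
  [0] read 0x26 idx=11: raw=0x2A007 flags P=1 W=1 U=1 S=0
  [1] read 0x2A idx=22: raw=0x2B007 flags P=1 W=1 U=1 S=0
  [2] read 0x2B idx=14: raw=0x2E007 flags P=1 W=1 U=1 S=0
  [3] read 0x2E idx=20: raw=0x32007 flags P=1 W=1 U=1 S=0
  ⇒ phys 0x32B35  [4 reads]
#1 VA=0xE0000000216 (w,user):
  [0] read 0x26 idx=28: raw=0x33087 flags P=1 W=1 U=1 S=1
  ⇒ phys 0x33216 (huge @L0)  [1 reads]
#2 VA=0xF06C0A0CB55 (w,user):
  [0] read 0x26 idx=30: raw=0x37007 flags P=1 W=1 U=1 S=0
  [1] read 0x37 idx=27: raw=0x38007 flags P=1 W=1 U=1 S=0
  [2] read 0x38 idx=5: raw=0x3A007 flags P=1 W=1 U=1 S=0
  [3] read 0x3A idx=12: raw=0x3D003 flags P=1 W=1 U=0 S=0
  ✗ PROTECTION_VIOLATION  [4 reads]
#3 VA=0x58581C14B35 (r,kernel):
  TLB hit vpn=0x58581C14 → PA=0x32B35
#4 VA=0x480028168B0 (w,user):
  [0] read 0x26 idx=9: raw=0x40007 flags P=1 W=1 U=1 S=0
  [1] read 0x40 idx=0: raw=0x41007 flags P=1 W=1 U=1 S=0
  [2] read 0x41 idx=20: raw=0x43007 flags P=1 W=1 U=1 S=0
  [3] read 0x43 idx=22: raw=0x47005 flags P=1 W=0 U=1 S=0
  ✗ PROTECTION_VIOLATION  [4 reads]

Entries read for #0: 4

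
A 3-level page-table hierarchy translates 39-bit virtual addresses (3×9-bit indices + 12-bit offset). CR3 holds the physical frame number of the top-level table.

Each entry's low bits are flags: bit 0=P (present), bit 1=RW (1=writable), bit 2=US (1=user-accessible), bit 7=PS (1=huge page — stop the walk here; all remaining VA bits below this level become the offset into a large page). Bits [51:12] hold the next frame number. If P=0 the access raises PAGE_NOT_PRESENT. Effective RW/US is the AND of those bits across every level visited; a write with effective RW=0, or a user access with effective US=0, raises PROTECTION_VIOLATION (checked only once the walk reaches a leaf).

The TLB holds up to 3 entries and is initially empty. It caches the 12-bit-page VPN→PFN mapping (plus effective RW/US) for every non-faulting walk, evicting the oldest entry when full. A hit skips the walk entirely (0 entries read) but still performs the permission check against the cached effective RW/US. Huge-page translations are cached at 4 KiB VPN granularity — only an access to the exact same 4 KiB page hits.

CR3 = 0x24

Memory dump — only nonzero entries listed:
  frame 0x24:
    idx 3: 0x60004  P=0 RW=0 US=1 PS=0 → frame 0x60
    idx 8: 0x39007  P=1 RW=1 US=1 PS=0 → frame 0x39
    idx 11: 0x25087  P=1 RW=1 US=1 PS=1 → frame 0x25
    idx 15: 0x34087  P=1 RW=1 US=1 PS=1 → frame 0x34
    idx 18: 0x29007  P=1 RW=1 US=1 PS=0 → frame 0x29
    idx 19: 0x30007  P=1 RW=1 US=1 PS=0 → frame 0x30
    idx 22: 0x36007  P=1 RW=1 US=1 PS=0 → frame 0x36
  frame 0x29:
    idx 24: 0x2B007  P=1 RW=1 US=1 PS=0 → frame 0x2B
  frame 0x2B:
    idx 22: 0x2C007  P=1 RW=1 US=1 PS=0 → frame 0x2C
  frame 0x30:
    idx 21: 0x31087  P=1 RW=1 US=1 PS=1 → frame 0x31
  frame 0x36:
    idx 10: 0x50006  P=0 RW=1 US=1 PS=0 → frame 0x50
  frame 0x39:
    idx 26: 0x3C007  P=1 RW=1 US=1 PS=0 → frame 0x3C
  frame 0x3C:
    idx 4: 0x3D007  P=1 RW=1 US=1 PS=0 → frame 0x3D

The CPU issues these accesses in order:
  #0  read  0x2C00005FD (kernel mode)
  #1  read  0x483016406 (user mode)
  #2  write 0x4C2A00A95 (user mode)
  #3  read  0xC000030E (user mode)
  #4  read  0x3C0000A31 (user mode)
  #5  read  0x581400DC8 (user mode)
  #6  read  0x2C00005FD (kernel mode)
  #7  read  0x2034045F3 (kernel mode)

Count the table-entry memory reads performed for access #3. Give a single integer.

Trace:
#0 VA=0x2C00005FD (r,kernel):
  L0: frame=0x24 idx=11 entry=0x25087 [P=1 RW=1 US=1 PS=1]
  ⇒ phys 0x255FD (huge @L0)  [1 reads]
#1 VA=0x483016406 (r,user):
  L0: frame=0x24 idx=18 entry=0x29007 [P=1 RW=1 US=1 PS=0]
  L1: frame=0x29 idx=24 entry=0x2B007 [P=1 RW=1 US=1 PS=0]
  L2: frame=0x2B idx=22 entry=0x2C007 [P=1 RW=1 US=1 PS=0]
  ⇒ phys 0x2C406  [3 reads]
#2 VA=0x4C2A00A95 (w,user):
  L0: frame=0x24 idx=19 entry=0x30007 [P=1 RW=1 US=1 PS=0]
  L1: frame=0x30 idx=21 entry=0x31087 [P=1 RW=1 US=1 PS=1]
  ⇒ phys 0x31A95 (huge @L1)  [2 reads]
#3 VA=0xC000030E (r,user):
  L0: frame=0x24 idx=3 entry=0x60004 [P=0 RW=0 US=1 PS=0]
  → PAGE_NOT_PRESENT  (1 entries read)
#4 VA=0x3C0000A31 (r,user):
  L0: frame=0x24 idx=15 entry=0x34087 [P=1 RW=1 US=1 PS=1]
  ⇒ phys 0x34A31 (huge @L0)  [1 reads]
#5 VA=0x581400DC8 (r,user):
  L0: frame=0x24 idx=22 entry=0x36007 [P=1 RW=1 US=1 PS=0]
  L1: frame=0x36 idx=10 entry=0x50006 [P=0 RW=1 US=1 PS=0]
  → PAGE_NOT_PRESENT  (2 entries read)
#6 VA=0x2C00005FD (r,kernel):
  L0: frame=0x24 idx=11 entry=0x25087 [P=1 RW=1 US=1 PS=1]
  ⇒ phys 0x255FD (huge @L0)  [1 reads]
#7 VA=0x2034045F3 (r,kernel):
  L0: frame=0x24 idx=8 entry=0x39007 [P=1 RW=1 US=1 PS=0]
  L1: frame=0x39 idx=26 entry=0x3C007 [P=1 RW=1 US=1 PS=0]
  L2: frame=0x3C idx=4 entry=0x3D007 [P=1 RW=1 US=1 PS=0]
  ⇒ phys 0x3D5F3  [3 reads]

Entries read for #3: 1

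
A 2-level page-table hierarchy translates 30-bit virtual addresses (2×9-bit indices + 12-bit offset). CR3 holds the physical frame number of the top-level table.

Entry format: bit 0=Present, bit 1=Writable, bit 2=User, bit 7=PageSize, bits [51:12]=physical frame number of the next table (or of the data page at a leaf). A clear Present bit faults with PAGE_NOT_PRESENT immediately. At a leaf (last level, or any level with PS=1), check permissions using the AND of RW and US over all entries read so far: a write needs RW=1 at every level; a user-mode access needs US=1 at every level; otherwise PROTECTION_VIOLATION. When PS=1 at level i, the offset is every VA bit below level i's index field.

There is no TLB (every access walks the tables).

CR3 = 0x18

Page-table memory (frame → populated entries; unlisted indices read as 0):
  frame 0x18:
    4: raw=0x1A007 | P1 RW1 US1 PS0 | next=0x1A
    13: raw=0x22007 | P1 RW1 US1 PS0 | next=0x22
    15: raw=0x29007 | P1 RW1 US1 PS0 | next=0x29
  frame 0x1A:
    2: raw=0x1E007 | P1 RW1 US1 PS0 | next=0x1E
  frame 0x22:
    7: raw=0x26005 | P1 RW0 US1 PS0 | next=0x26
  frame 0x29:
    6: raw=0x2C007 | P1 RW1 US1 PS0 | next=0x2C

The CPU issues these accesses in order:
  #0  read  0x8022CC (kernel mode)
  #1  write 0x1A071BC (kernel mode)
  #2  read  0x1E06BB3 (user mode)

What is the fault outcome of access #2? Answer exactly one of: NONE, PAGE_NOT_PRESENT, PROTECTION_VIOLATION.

Walk each access:
#0 VA=0x8022CC (r,kernel):
  L0: frame=0x18 idx=4 entry=0x1A007 [P=1 RW=1 US=1 PS=0]
  L1: frame=0x1A idx=2 entry=0x1E007 [P=1 RW=1 US=1 PS=0]
  ✓ 0x1E2CC  — 2 lookups
#1 VA=0x1A071BC (w,kernel):
  L0: frame=0x18 idx=13 entry=0x22007 [P=1 RW=1 US=1 PS=0]
  L1: frame=0x22 idx=7 entry=0x26005 [P=1 RW=0 US=1 PS=0]
  ⇒ fault: PROTECTION_VIOLATION  — 2 lookups
#2 VA=0x1E06BB3 (r,user):
  L0: frame=0x18 idx=15 entry=0x29007 [P=1 RW=1 US=1 PS=0]
  L1: frame=0x29 idx=6 entry=0x2C007 [P=1 RW=1 US=1 PS=0]
  ✓ 0x2CBB3  — 2 lookups

Access #2 fault: NONE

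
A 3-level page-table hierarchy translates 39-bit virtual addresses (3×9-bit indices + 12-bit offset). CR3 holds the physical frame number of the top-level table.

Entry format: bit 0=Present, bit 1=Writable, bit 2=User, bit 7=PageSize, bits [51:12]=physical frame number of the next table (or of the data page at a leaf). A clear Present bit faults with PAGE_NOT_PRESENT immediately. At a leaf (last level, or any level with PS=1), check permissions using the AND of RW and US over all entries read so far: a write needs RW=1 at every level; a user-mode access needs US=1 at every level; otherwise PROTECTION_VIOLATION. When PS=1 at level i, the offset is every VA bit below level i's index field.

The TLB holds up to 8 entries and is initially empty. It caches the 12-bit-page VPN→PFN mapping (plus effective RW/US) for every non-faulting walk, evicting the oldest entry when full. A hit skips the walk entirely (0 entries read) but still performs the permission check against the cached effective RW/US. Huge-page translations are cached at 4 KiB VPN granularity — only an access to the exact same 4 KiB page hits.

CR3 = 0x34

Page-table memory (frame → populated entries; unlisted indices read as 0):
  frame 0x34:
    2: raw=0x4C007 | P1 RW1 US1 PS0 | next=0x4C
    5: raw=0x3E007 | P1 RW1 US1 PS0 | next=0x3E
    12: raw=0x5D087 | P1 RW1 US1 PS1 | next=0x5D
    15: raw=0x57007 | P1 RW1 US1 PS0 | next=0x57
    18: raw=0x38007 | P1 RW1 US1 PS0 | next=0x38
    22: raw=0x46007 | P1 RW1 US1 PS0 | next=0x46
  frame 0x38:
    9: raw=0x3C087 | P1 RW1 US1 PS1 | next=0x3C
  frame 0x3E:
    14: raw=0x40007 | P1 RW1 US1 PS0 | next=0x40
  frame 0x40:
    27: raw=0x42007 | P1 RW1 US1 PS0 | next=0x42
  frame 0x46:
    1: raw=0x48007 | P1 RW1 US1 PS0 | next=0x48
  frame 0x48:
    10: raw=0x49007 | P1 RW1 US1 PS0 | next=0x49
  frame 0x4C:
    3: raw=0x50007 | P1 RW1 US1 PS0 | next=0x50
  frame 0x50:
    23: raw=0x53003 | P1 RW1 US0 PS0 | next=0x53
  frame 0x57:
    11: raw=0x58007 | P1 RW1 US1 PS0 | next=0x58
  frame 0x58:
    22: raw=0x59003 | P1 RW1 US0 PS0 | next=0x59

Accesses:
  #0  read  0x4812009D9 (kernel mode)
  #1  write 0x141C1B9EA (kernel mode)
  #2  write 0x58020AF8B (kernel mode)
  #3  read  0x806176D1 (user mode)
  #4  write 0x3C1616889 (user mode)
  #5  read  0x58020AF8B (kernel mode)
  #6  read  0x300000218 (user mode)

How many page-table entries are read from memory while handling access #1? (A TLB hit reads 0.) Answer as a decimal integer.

Per-access translation:
#0 VA=0x4812009D9 (r,kernel):
  L0: frame=0x34 idx=18 entry=0x38007 [P=1 RW=1 US=1 PS=0]
  L1: frame=0x38 idx=9 entry=0x3C087 [P=1 RW=1 US=1 PS=1]
  → PA=0x3C9D9 (huge @L1)  (2 entries read)
#1 VA=0x141C1B9EA (w,kernel):
  L0: frame=0x34 idx=5 entry=0x3E007 [P=1 RW=1 US=1 PS=0]
  L1: frame=0x3E idx=14 entry=0x40007 [P=1 RW=1 US=1 PS=0]
  L2: frame=0x40 idx=27 entry=0x42007 [P=1 RW=1 US=1 PS=0]
  → PA=0x429EA  (3 entries read)
#2 VA=0x58020AF8B (w,kernel):
  L0: frame=0x34 idx=22 entry=0x46007 [P=1 RW=1 US=1 PS=0]
  L1: frame=0x46 idx=1 entry=0x48007 [P=1 RW=1 US=1 PS=0]
  L2: frame=0x48 idx=10 entry=0x49007 [P=1 RW=1 US=1 PS=0]
  → PA=0x49F8B  (3 entries read)
#3 VA=0x806176D1 (r,user):
  L0: frame=0x34 idx=2 entry=0x4C007 [P=1 RW=1 US=1 PS=0]
  L1: frame=0x4C idx=3 entry=0x50007 [P=1 RW=1 US=1 PS=0]
  L2: frame=0x50 idx=23 entry=0x53003 [P=1 RW=1 US=0 PS=0]
  → PROTECTION_VIOLATION  (3 entries read)
#4 VA=0x3C1616889 (w,user):
  L0: frame=0x34 idx=15 entry=0x57007 [P=1 RW=1 US=1 PS=0]
  L1: frame=0x57 idx=11 entry=0x58007 [P=1 RW=1 US=1 PS=0]
  L2: frame=0x58 idx=22 entry=0x59003 [P=1 RW=1 US=0 PS=0]
  → PROTECTION_VIOLATION  (3 entries read)
#5 VA=0x58020AF8B (r,kernel):
  TLB hit vpn=0x58020A → PA=0x49F8B
#6 VA=0x300000218 (r,user):
  L0: frame=0x34 idx=12 entry=0x5D087 [P=1 RW=1 US=1 PS=1]
  → PA=0x5D218 (huge @L0)  (1 entries read)

Entries read for #1: 3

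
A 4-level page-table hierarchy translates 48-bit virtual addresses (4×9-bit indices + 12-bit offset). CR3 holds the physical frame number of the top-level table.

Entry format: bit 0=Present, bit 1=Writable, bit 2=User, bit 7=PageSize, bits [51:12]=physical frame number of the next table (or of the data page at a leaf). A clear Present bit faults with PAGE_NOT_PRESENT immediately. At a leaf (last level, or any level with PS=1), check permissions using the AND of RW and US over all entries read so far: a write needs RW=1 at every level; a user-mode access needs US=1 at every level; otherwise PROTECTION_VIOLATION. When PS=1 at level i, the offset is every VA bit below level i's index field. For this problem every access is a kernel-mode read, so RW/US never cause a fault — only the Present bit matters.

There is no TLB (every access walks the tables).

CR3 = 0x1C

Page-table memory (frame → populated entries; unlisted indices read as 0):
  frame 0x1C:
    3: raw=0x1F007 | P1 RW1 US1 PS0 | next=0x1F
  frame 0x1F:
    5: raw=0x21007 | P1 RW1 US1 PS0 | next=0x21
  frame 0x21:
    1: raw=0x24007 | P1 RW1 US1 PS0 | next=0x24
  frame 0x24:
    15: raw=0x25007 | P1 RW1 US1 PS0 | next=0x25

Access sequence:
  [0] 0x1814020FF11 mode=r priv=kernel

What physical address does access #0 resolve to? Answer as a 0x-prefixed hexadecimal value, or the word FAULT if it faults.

Trace:
#0 VA=0x1814020FF11 (r,kernel):
  [0] read 0x1C idx=3: raw=0x1F007 flags P=1 W=1 U=1 S=0
  [1] read 0x1F idx=5: raw=0x21007 flags P=1 W=1 U=1 S=0
  [2] read 0x21 idx=1: raw=0x24007 flags P=1 W=1 U=1 S=0
  [3] read 0x24 idx=15: raw=0x25007 flags P=1 W=1 U=1 S=0
  ⇒ phys 0x25F11  [4 reads]

Access #0 PA: 0x25F11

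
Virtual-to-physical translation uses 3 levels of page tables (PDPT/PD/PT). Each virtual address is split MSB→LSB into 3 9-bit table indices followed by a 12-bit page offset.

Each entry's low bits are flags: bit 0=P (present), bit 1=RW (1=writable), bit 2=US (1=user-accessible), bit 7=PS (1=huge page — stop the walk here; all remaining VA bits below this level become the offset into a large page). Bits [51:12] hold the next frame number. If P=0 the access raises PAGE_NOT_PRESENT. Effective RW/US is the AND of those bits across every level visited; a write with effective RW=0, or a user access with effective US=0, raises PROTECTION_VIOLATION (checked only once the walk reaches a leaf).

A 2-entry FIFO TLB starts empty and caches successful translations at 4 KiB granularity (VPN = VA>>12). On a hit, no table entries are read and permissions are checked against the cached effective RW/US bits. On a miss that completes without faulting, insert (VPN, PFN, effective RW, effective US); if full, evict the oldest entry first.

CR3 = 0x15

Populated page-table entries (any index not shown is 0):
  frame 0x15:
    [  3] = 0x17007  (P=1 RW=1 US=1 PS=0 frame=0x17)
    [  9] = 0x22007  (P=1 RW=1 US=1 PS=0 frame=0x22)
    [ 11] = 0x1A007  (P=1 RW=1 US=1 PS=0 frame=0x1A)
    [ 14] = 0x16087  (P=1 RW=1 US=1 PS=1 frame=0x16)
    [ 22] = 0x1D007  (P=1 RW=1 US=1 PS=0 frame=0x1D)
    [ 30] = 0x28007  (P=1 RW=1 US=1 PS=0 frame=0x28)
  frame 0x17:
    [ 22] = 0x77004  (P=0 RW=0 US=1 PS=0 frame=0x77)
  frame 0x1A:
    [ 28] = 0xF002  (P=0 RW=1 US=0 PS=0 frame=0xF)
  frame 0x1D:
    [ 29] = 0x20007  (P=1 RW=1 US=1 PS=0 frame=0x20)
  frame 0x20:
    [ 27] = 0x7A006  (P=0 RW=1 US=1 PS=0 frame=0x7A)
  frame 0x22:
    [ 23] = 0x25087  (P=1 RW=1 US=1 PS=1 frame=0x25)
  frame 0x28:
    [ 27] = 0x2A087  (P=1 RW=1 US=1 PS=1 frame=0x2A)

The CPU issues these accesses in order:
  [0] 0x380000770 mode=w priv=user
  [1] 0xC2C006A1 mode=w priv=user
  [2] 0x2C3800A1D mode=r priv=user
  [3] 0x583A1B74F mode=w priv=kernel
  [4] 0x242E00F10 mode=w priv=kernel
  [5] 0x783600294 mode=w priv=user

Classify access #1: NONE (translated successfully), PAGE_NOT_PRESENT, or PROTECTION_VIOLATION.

Trace:
#0 VA=0x380000770 (w,user):
  L0 @0x15[14] → 0x16087  P=1,RW=1,US=1,PS=1
  ⇒ phys 0x16770 (huge @L0)  [1 reads]
#1 VA=0xC2C006A1 (w,user):
  L0 @0x15[3] → 0x17007  P=1,RW=1,US=1,PS=0
  L1 @0x17[22] → 0x77004  P=0,RW=0,US=1,PS=0
  ⇒ fault: PAGE_NOT_PRESENT  — 2 lookups
#2 VA=0x2C3800A1D (r,user):
  L0 @0x15[11] → 0x1A007  P=1,RW=1,US=1,PS=0
  L1 @0x1A[28] → 0xF002  P=0,RW=1,US=0,PS=0
  ⇒ fault: PAGE_NOT_PRESENT  — 2 lookups
#3 VA=0x583A1B74F (w,kernel):
  L0 @0x15[22] → 0x1D007  P=1,RW=1,US=1,PS=0
  L1 @0x1D[29] → 0x20007  P=1,RW=1,US=1,PS=0
  L2 @0x20[27] → 0x7A006  P=0,RW=1,US=1,PS=0
  ⇒ fault: PAGE_NOT_PRESENT  — 3 lookups
#4 VA=0x242E00F10 (w,kernel):
  L0 @0x15[9] → 0x22007  P=1,RW=1,US=1,PS=0
  L1 @0x22[23] → 0x25087  P=1,RW=1,US=1,PS=1
  ⇒ phys 0x25F10 (huge @L1)  [2 reads]
#5 VA=0x783600294 (w,user):
  L0 @0x15[30] → 0x28007  P=1,RW=1,US=1,PS=0
  L1 @0x28[27] → 0x2A087  P=1,RW=1,US=1,PS=1
  ⇒ phys 0x2A294 (huge @L1)  [2 reads]

Access #1 fault: PAGE_NOT_PRESENT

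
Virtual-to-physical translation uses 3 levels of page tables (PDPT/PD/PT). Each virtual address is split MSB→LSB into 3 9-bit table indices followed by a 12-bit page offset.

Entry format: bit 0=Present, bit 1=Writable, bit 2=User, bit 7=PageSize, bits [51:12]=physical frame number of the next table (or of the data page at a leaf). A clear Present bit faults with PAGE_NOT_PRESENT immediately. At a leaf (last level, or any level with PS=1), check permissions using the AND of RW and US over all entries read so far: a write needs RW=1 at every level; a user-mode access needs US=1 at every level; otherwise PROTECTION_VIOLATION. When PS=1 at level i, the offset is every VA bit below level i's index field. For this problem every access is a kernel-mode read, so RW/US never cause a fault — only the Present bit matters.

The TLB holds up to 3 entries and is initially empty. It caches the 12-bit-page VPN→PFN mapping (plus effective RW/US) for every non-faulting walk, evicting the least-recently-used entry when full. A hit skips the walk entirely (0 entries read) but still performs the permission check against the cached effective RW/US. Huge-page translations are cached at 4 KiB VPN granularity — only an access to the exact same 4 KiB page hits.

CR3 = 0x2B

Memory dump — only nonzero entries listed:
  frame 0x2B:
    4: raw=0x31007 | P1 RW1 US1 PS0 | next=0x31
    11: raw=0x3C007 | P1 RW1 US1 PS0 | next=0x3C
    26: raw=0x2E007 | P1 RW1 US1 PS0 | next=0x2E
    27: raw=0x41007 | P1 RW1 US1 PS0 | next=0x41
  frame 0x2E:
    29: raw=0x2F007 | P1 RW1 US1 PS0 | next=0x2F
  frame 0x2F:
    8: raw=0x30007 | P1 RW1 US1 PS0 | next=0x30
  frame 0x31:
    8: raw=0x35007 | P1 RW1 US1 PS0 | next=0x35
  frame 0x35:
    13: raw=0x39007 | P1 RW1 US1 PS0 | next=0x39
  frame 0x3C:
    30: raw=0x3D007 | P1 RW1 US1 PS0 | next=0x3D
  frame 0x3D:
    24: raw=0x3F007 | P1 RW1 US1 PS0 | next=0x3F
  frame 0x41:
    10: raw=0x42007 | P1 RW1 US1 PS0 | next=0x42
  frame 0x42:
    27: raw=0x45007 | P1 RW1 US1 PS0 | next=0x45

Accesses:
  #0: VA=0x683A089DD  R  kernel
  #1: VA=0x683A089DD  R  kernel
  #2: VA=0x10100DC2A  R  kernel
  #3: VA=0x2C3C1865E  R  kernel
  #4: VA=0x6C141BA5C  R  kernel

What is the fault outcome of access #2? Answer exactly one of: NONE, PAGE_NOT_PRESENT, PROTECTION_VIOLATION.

Trace:
#0 VA=0x683A089DD (r,kernel):
  lvl0: tbl 0x2B, slot 26 ⇒ 0x2E007 (P1/RW1/US1/PS0)
  lvl1: tbl 0x2E, slot 29 ⇒ 0x2F007 (P1/RW1/US1/PS0)
  lvl2: tbl 0x2F, slot 8 ⇒ 0x30007 (P1/RW1/US1/PS0)
  ✓ 0x309DD  — 3 lookups
#1 VA=0x683A089DD (r,kernel):
  TLB hit vpn=0x683A08 → PA=0x309DD
#2 VA=0x10100DC2A (r,kernel):
  lvl0: tbl 0x2B, slot 4 ⇒ 0x31007 (P1/RW1/US1/PS0)
  lvl1: tbl 0x31, slot 8 ⇒ 0x35007 (P1/RW1/US1/PS0)
  lvl2: tbl 0x35, slot 13 ⇒ 0x39007 (P1/RW1/US1/PS0)
  ✓ 0x39C2A  — 3 lookups
#3 VA=0x2C3C1865E (r,kernel):
  lvl0: tbl 0x2B, slot 11 ⇒ 0x3C007 (P1/RW1/US1/PS0)
  lvl1: tbl 0x3C, slot 30 ⇒ 0x3D007 (P1/RW1/US1/PS0)
  lvl2: tbl 0x3D, slot 24 ⇒ 0x3F007 (P1/RW1/US1/PS0)
  ✓ 0x3F65E  — 3 lookups
#4 VA=0x6C141BA5C (r,kernel):
  lvl0: tbl 0x2B, slot 27 ⇒ 0x41007 (P1/RW1/US1/PS0)
  lvl1: tbl 0x41, slot 10 ⇒ 0x42007 (P1/RW1/US1/PS0)
  lvl2: tbl 0x42, slot 27 ⇒ 0x45007 (P1/RW1/US1/PS0)
  ✓ 0x45A5C  — 3 lookups

Access #2 fault: NONE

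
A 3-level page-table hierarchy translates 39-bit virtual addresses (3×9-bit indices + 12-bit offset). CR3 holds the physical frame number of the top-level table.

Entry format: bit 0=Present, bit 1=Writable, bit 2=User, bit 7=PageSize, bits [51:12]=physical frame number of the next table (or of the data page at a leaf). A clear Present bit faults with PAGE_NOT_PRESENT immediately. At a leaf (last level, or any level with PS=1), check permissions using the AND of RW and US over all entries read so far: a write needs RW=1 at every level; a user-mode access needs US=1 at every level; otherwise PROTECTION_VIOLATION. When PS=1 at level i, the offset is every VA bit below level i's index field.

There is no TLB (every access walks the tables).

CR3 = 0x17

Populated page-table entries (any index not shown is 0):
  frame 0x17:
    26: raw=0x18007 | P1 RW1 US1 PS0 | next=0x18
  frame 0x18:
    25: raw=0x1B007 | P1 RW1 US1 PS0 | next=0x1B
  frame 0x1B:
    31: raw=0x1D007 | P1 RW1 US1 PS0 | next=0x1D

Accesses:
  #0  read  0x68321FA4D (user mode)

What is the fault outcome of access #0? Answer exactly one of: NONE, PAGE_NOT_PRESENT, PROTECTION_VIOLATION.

Per-access translation:
#0 VA=0x68321FA4D (r,user):
  L0: frame=0x17 idx=26 entry=0x18007 [P=1 RW=1 US=1 PS=0]
  L1: frame=0x18 idx=25 entry=0x1B007 [P=1 RW=1 US=1 PS=0]
  L2: frame=0x1B idx=31 entry=0x1D007 [P=1 RW=1 US=1 PS=0]
  → PA=0x1DA4D  (3 entries read)

Access #0 fault: NONE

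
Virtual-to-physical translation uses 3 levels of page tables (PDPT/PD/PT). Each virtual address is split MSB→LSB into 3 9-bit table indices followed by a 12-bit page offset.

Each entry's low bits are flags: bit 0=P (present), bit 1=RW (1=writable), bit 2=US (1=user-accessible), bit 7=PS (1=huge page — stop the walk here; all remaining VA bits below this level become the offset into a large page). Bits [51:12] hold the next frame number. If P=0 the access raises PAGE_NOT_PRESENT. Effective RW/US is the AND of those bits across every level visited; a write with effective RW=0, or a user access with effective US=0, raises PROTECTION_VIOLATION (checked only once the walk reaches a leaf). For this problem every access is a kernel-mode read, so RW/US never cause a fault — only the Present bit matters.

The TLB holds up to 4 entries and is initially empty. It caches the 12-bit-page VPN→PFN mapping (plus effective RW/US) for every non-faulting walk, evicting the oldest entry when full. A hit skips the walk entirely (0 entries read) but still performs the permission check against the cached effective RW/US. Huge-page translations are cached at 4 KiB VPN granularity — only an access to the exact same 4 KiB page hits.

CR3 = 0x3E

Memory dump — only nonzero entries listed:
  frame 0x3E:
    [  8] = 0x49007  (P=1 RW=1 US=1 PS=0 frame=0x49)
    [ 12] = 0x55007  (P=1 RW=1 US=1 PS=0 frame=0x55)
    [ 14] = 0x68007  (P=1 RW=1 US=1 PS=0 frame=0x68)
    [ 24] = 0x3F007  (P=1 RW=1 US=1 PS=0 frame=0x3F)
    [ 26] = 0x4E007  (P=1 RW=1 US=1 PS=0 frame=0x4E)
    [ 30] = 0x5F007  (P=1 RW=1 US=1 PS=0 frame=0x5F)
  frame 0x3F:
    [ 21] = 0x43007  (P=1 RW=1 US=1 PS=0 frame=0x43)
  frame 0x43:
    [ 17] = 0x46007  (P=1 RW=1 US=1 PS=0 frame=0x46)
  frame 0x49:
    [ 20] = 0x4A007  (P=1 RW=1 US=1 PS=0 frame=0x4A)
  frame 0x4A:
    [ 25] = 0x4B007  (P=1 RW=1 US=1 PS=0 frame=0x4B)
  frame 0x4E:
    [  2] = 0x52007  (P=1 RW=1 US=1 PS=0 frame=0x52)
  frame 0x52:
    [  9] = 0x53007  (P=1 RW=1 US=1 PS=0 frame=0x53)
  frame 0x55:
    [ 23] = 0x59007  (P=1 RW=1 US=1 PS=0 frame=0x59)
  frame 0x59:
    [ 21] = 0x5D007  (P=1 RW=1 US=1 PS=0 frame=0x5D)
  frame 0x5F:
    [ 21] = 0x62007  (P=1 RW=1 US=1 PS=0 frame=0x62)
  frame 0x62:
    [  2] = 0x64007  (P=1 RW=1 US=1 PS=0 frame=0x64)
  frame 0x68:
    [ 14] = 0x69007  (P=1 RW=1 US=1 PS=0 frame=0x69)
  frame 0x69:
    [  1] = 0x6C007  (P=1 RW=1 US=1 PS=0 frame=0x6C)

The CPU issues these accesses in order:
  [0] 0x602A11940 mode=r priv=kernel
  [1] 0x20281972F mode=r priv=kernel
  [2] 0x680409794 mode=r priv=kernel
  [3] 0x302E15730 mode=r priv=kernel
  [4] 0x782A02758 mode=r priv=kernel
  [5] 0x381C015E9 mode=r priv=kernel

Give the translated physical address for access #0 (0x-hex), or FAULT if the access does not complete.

Per-access translation:
#0 VA=0x602A11940 (r,kernel):
  lvl0: tbl 0x3E, slot 24 ⇒ 0x3F007 (P1/RW1/US1/PS0)
  lvl1: tbl 0x3F, slot 21 ⇒ 0x43007 (P1/RW1/US1/PS0)
  lvl2: tbl 0x43, slot 17 ⇒ 0x46007 (P1/RW1/US1/PS0)
  ⇒ phys 0x46940  [3 reads]
#1 VA=0x20281972F (r,kernel):
  lvl0: tbl 0x3E, slot 8 ⇒ 0x49007 (P1/RW1/US1/PS0)
  lvl1: tbl 0x49, slot 20 ⇒ 0x4A007 (P1/RW1/US1/PS0)
  lvl2: tbl 0x4A, slot 25 ⇒ 0x4B007 (P1/RW1/US1/PS0)
  ⇒ phys 0x4B72F  [3 reads]
#2 VA=0x680409794 (r,kernel):
  lvl0: tbl 0x3E, slot 26 ⇒ 0x4E007 (P1/RW1/US1/PS0)
  lvl1: tbl 0x4E, slot 2 ⇒ 0x52007 (P1/RW1/US1/PS0)
  lvl2: tbl 0x52, slot 9 ⇒ 0x53007 (P1/RW1/US1/PS0)
  ⇒ phys 0x53794  [3 reads]
#3 VA=0x302E15730 (r,kernel):
  lvl0: tbl 0x3E, slot 12 ⇒ 0x55007 (P1/RW1/US1/PS0)
  lvl1: tbl 0x55, slot 23 ⇒ 0x59007 (P1/RW1/US1/PS0)
  lvl2: tbl 0x59, slot 21 ⇒ 0x5D007 (P1/RW1/US1/PS0)
  ⇒ phys 0x5D730  [3 reads]
#4 VA=0x782A02758 (r,kernel):
  lvl0: tbl 0x3E, slot 30 ⇒ 0x5F007 (P1/RW1/US1/PS0)
  lvl1: tbl 0x5F, slot 21 ⇒ 0x62007 (P1/RW1/US1/PS0)
  lvl2: tbl 0x62, slot 2 ⇒ 0x64007 (P1/RW1/US1/PS0)
  ⇒ phys 0x64758  [3 reads]
#5 VA=0x381C015E9 (r,kernel):
  lvl0: tbl 0x3E, slot 14 ⇒ 0x68007 (P1/RW1/US1/PS0)
  lvl1: tbl 0x68, slot 14 ⇒ 0x69007 (P1/RW1/US1/PS0)
  lvl2: tbl 0x69, slot 1 ⇒ 0x6C007 (P1/RW1/US1/PS0)
  ⇒ phys 0x6C5E9  [3 reads]

Access #0 PA: 0x46940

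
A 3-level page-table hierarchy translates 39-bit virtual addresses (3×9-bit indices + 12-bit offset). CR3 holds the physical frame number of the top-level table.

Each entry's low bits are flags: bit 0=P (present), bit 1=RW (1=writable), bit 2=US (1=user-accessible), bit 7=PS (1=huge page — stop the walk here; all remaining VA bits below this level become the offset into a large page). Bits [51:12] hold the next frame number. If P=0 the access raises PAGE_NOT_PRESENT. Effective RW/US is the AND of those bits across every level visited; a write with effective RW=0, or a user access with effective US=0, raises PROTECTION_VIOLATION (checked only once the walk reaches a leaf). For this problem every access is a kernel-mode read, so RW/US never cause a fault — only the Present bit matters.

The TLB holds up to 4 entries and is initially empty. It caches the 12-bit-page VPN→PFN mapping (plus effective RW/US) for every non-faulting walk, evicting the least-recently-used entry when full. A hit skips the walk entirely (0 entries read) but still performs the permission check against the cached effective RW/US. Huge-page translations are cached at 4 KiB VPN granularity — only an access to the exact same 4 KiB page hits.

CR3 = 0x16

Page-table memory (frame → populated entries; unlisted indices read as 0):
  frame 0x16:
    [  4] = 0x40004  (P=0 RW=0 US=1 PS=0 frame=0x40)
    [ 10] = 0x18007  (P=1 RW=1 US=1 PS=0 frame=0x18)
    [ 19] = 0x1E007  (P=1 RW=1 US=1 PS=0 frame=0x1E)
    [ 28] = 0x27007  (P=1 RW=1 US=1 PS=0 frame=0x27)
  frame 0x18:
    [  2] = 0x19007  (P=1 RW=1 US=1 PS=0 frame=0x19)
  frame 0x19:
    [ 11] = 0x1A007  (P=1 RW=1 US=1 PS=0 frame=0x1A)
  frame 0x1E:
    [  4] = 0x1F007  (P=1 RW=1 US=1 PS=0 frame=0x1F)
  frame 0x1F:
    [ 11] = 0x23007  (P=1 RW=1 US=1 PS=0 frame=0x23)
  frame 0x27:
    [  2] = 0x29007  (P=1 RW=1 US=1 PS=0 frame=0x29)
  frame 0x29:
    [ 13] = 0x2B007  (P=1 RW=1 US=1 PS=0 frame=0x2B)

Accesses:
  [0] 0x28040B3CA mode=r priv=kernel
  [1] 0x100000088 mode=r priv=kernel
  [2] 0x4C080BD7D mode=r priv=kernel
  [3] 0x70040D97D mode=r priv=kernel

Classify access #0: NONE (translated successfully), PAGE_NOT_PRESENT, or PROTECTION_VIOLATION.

Trace:
#0 VA=0x28040B3CA (r,kernel):
  L0 @0x16[10] → 0x18007  P=1,RW=1,US=1,PS=0
  L1 @0x18[2] → 0x19007  P=1,RW=1,US=1,PS=0
  L2 @0x19[11] → 0x1A007  P=1,RW=1,US=1,PS=0
  ✓ 0x1A3CA  — 3 lookups
#1 VA=0x100000088 (r,kernel):
  L0 @0x16[4] → 0x40004  P=0,RW=0,US=1,PS=0
  → PAGE_NOT_PRESENT  (1 entries read)
#2 VA=0x4C080BD7D (r,kernel):
  L0 @0x16[19] → 0x1E007  P=1,RW=1,US=1,PS=0
  L1 @0x1E[4] → 0x1F007  P=1,RW=1,US=1,PS=0
  L2 @0x1F[11] → 0x23007  P=1,RW=1,US=1,PS=0
  ✓ 0x23D7D  — 3 lookups
#3 VA=0x70040D97D (r,kernel):
  L0 @0x16[28] → 0x27007  P=1,RW=1,US=1,PS=0
  L1 @0x27[2] → 0x29007  P=1,RW=1,US=1,PS=0
  L2 @0x29[13] → 0x2B007  P=1,RW=1,US=1,PS=0
  ✓ 0x2B97D  — 3 lookups

Access #0 fault: NONE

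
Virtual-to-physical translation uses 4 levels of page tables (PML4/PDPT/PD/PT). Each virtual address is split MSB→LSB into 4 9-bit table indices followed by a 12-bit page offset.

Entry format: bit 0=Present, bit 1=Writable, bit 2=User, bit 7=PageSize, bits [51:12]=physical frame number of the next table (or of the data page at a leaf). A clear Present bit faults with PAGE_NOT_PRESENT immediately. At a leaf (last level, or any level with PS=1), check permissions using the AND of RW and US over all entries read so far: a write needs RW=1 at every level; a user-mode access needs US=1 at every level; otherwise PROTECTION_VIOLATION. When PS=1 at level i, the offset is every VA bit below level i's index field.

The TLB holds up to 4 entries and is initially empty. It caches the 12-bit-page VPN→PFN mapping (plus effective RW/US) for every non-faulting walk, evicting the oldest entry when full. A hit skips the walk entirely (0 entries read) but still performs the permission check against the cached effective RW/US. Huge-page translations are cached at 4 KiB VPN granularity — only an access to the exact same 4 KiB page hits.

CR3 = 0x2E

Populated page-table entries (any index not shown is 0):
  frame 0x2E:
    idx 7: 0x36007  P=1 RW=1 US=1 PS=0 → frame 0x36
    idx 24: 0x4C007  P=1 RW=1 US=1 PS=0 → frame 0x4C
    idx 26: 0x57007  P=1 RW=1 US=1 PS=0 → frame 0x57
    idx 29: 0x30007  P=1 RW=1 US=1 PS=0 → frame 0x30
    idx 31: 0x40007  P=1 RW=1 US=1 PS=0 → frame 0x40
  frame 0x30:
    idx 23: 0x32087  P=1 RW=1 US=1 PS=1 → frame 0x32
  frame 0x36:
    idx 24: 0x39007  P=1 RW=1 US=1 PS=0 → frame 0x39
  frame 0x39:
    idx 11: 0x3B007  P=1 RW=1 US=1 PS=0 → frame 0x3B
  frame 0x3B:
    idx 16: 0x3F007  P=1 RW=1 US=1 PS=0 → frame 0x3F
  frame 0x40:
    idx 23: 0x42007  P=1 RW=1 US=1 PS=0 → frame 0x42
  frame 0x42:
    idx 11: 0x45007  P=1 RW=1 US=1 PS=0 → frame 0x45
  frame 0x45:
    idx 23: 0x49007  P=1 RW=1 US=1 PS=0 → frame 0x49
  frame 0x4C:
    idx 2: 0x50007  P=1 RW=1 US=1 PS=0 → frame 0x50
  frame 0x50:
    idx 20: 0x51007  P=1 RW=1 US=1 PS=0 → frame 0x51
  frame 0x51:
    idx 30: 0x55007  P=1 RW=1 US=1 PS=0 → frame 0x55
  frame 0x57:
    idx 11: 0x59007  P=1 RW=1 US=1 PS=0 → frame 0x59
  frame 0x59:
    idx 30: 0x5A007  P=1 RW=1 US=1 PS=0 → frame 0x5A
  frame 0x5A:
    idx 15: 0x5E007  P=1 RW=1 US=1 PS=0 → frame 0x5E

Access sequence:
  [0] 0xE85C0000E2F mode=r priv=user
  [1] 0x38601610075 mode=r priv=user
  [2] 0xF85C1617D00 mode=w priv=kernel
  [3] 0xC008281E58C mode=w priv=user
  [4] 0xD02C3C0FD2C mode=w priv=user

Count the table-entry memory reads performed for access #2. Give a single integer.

Per-access translation:
#0 VA=0xE85C0000E2F (r,user):
  lvl0: tbl 0x2E, slot 29 ⇒ 0x30007 (P1/RW1/US1/PS0)
  lvl1: tbl 0x30, slot 23 ⇒ 0x32087 (P1/RW1/US1/PS1)
  → PA=0x32E2F (huge @L1)  (2 entries read)
#1 VA=0x38601610075 (r,user):
  lvl0: tbl 0x2E, slot 7 ⇒ 0x36007 (P1/RW1/US1/PS0)
  lvl1: tbl 0x36, slot 24 ⇒ 0x39007 (P1/RW1/US1/PS0)
  lvl2: tbl 0x39, slot 11 ⇒ 0x3B007 (P1/RW1/US1/PS0)
  lvl3: tbl 0x3B, slot 16 ⇒ 0x3F007 (P1/RW1/US1/PS0)
  → PA=0x3F075  (4 entries read)
#2 VA=0xF85C1617D00 (w,kernel):
  lvl0: tbl 0x2E, slot 31 ⇒ 0x40007 (P1/RW1/US1/PS0)
  lvl1: tbl 0x40, slot 23 ⇒ 0x42007 (P1/RW1/US1/PS0)
  lvl2: tbl 0x42, slot 11 ⇒ 0x45007 (P1/RW1/US1/PS0)
  lvl3: tbl 0x45, slot 23 ⇒ 0x49007 (P1/RW1/US1/PS0)
  → PA=0x49D00  (4 entries read)
#3 VA=0xC008281E58C (w,user):
  lvl0: tbl 0x2E, slot 24 ⇒ 0x4C007 (P1/RW1/US1/PS0)
  lvl1: tbl 0x4C, slot 2 ⇒ 0x50007 (P1/RW1/US1/PS0)
  lvl2: tbl 0x50, slot 20 ⇒ 0x51007 (P1/RW1/US1/PS0)
  lvl3: tbl 0x51, slot 30 ⇒ 0x55007 (P1/RW1/US1/PS0)
  → PA=0x5558C  (4 entries read)
#4 VA=0xD02C3C0FD2C (w,user):
  lvl0: tbl 0x2E, slot 26 ⇒ 0x57007 (P1/RW1/US1/PS0)
  lvl1: tbl 0x57, slot 11 ⇒ 0x59007 (P1/RW1/US1/PS0)
  lvl2: tbl 0x59, slot 30 ⇒ 0x5A007 (P1/RW1/US1/PS0)
  lvl3: tbl 0x5A, slot 15 ⇒ 0x5E007 (P1/RW1/US1/PS0)
  → PA=0x5ED2C  (4 entries read)

Entries read for #2: 4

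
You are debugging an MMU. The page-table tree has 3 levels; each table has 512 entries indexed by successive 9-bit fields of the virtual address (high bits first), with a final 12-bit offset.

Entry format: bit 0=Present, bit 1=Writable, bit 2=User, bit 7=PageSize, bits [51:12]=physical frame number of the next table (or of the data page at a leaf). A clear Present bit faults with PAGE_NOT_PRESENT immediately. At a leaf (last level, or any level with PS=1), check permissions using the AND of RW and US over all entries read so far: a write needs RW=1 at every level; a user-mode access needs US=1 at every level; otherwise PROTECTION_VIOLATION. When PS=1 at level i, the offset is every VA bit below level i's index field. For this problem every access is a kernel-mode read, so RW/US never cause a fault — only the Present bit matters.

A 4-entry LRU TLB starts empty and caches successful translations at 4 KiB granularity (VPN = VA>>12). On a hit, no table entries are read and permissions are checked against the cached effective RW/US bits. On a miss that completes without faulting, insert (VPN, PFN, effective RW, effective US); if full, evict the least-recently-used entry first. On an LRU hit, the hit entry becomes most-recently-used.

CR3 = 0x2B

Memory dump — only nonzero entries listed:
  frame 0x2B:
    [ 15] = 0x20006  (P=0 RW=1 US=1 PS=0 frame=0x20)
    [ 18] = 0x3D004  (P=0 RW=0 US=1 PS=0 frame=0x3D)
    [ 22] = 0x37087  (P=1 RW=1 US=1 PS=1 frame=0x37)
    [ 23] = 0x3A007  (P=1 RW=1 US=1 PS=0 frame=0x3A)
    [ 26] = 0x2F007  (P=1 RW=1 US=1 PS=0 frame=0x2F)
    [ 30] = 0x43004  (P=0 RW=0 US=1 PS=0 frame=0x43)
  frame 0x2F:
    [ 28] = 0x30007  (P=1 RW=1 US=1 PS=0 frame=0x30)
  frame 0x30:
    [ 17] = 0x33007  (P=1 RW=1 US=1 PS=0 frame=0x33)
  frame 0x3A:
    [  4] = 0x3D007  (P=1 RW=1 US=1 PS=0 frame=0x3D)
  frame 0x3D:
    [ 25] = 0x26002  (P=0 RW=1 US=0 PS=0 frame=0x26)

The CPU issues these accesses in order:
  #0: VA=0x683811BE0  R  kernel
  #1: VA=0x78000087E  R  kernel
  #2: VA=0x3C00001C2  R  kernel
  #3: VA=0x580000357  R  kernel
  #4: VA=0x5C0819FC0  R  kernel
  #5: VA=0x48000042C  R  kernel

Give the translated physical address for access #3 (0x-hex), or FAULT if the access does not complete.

Walk each access:
#0 VA=0x683811BE0 (r,kernel):
  lvl0: tbl 0x2B, slot 26 ⇒ 0x2F007 (P1/RW1/US1/PS0)
  lvl1: tbl 0x2F, slot 28 ⇒ 0x30007 (P1/RW1/US1/PS0)
  lvl2: tbl 0x30, slot 17 ⇒ 0x33007 (P1/RW1/US1/PS0)
  ✓ 0x33BE0  — 3 lookups
#1 VA=0x78000087E (r,kernel):
  lvl0: tbl 0x2B, slot 30 ⇒ 0x43004 (P0/RW0/US1/PS0)
  ⇒ fault: PAGE_NOT_PRESENT  — 1 lookups
#2 VA=0x3C00001C2 (r,kernel):
  lvl0: tbl 0x2B, slot 15 ⇒ 0x20006 (P0/RW1/US1/PS0)
  ⇒ fault: PAGE_NOT_PRESENT  — 1 lookups
#3 VA=0x580000357 (r,kernel):
  lvl0: tbl 0x2B, slot 22 ⇒ 0x37087 (P1/RW1/US1/PS1)
  ✓ 0x37357 (huge @L0)  — 1 lookups
#4 VA=0x5C0819FC0 (r,kernel):
  lvl0: tbl 0x2B, slot 23 ⇒ 0x3A007 (P1/RW1/US1/PS0)
  lvl1: tbl 0x3A, slot 4 ⇒ 0x3D007 (P1/RW1/US1/PS0)
  lvl2: tbl 0x3D, slot 25 ⇒ 0x26002 (P0/RW1/US0/PS0)
  ⇒ fault: PAGE_NOT_PRESENT  — 3 lookups
#5 VA=0x48000042C (r,kernel):
  lvl0: tbl 0x2B, slot 18 ⇒ 0x3D004 (P0/RW0/US1/PS0)
  ⇒ fault: PAGE_NOT_PRESENT  — 1 lookups

Access #3 PA: 0x37357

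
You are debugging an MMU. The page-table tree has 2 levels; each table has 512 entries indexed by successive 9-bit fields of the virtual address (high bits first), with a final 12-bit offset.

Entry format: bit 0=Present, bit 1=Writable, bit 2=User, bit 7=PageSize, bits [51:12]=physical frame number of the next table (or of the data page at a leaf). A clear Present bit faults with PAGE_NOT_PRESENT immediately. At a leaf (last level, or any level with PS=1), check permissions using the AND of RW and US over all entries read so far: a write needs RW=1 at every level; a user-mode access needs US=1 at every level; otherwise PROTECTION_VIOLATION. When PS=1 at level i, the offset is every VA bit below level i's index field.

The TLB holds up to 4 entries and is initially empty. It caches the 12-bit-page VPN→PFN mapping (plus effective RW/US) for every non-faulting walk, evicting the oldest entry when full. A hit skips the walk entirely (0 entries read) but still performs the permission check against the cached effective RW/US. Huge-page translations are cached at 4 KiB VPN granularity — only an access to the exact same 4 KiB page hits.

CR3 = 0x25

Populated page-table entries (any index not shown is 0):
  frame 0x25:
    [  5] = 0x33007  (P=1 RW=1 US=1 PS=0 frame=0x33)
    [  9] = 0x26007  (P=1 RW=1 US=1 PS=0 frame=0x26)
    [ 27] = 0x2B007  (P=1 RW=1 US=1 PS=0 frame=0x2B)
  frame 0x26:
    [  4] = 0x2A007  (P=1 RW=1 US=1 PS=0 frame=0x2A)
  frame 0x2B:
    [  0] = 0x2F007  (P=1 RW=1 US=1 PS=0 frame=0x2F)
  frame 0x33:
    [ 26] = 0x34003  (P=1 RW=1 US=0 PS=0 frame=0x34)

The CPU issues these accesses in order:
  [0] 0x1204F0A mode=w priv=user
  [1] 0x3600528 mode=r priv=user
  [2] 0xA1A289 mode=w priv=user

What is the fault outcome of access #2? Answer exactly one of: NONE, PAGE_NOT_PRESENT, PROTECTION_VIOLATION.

Walk each access:
#0 VA=0x1204F0A (w,user):
  [0] read 0x25 idx=9: raw=0x26007 flags P=1 W=1 U=1 S=0
  [1] read 0x26 idx=4: raw=0x2A007 flags P=1 W=1 U=1 S=0
  → PA=0x2AF0A  (2 entries read)
#1 VA=0x3600528 (r,user):
  [0] read 0x25 idx=27: raw=0x2B007 flags P=1 W=1 U=1 S=0
  [1] read 0x2B idx=0: raw=0x2F007 flags P=1 W=1 U=1 S=0
  → PA=0x2F528  (2 entries read)
#2 VA=0xA1A289 (w,user):
  [0] read 0x25 idx=5: raw=0x33007 flags P=1 W=1 U=1 S=0
  [1] read 0x33 idx=26: raw=0x34003 flags P=1 W=1 U=0 S=0
  ⇒ fault: PROTECTION_VIOLATION  — 2 lookups

Access #2 fault: PROTECTION_VIOLATION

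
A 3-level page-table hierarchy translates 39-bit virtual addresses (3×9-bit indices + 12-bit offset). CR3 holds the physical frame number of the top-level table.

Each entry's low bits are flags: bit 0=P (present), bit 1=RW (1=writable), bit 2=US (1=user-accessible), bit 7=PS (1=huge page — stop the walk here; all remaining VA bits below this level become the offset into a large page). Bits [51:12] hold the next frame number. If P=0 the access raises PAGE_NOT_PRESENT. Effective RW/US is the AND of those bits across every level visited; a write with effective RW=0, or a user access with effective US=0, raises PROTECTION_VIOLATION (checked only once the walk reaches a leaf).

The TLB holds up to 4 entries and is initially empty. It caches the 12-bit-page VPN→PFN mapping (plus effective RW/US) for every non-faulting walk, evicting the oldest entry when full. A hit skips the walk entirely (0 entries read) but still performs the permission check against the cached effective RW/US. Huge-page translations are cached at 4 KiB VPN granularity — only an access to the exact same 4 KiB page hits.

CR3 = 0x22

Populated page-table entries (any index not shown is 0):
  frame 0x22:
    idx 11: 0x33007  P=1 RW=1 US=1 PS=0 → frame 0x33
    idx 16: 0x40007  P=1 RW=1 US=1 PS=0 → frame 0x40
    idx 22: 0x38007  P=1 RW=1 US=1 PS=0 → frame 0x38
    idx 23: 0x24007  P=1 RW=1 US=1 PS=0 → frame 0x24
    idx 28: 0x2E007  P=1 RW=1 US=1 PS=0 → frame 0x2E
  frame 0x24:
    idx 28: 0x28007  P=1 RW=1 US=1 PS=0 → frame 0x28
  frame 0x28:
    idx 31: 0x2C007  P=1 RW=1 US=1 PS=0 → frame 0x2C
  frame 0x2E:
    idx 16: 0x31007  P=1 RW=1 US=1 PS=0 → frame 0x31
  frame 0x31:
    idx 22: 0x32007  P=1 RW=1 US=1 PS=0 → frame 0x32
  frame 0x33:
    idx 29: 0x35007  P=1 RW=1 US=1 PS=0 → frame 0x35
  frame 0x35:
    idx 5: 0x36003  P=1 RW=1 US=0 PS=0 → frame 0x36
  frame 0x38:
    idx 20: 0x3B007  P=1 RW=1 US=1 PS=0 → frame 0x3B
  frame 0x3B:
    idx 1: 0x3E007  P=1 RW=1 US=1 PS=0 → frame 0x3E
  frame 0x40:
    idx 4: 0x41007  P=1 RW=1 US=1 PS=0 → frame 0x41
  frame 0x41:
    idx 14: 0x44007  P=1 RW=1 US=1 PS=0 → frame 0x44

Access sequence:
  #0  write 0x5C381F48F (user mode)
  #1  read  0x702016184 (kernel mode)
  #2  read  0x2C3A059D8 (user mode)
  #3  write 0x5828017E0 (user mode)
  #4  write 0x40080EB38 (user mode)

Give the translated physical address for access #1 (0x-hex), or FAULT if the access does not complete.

Trace:
#0 VA=0x5C381F48F (w,user):
  [0] read 0x22 idx=23: raw=0x24007 flags P=1 W=1 U=1 S=0
  [1] read 0x24 idx=28: raw=0x28007 flags P=1 W=1 U=1 S=0
  [2] read 0x28 idx=31: raw=0x2C007 flags P=1 W=1 U=1 S=0
  → PA=0x2C48F  (3 entries read)
#1 VA=0x702016184 (r,kernel):
  [0] read 0x22 idx=28: raw=0x2E007 flags P=1 W=1 U=1 S=0
  [1] read 0x2E idx=16: raw=0x31007 flags P=1 W=1 U=1 S=0
  [2] read 0x31 idx=22: raw=0x32007 flags P=1 W=1 U=1 S=0
  → PA=0x32184  (3 entries read)
#2 VA=0x2C3A059D8 (r,user):
  [0] read 0x22 idx=11: raw=0x33007 flags P=1 W=1 U=1 S=0
  [1] read 0x33 idx=29: raw=0x35007 flags P=1 W=1 U=1 S=0
  [2] read 0x35 idx=5: raw=0x36003 flags P=1 W=1 U=0 S=0
  ⇒ fault: PROTECTION_VIOLATION  — 3 lookups
#3 VA=0x5828017E0 (w,user):
  [0] read 0x22 idx=22: raw=0x38007 flags P=1 W=1 U=1 S=0
  [1] read 0x38 idx=20: raw=0x3B007 flags P=1 W=1 U=1 S=0
  [2] read 0x3B idx=1: raw=0x3E007 flags P=1 W=1 U=1 S=0
  → PA=0x3E7E0  (3 entries read)
#4 VA=0x40080EB38 (w,user):
  [0] read 0x22 idx=16: raw=0x40007 flags P=1 W=1 U=1 S=0
  [1] read 0x40 idx=4: raw=0x41007 flags P=1 W=1 U=1 S=0
  [2] read 0x41 idx=14: raw=0x44007 flags P=1 W=1 U=1 S=0
  → PA=0x44B38  (3 entries read)

Access #1 PA: 0x32184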